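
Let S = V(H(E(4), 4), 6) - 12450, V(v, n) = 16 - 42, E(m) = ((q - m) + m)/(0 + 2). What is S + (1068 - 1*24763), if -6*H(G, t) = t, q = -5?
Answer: -36171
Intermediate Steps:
E(m) = -5/2 (E(m) = ((-5 - m) + m)/(0 + 2) = -5/2)
H(G, t) = -t/6
V(v, n) = -26
S = -12476 (S = -26 - 12450 = -12476)
S + (1068 - 1*24763) = -12476 + (1068 - 1*24763) = -12476 + (1068 - 24763) = -12476 - 23695 = -36171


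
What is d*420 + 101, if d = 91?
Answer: 38321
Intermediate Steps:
d*420 + 101 = 91*420 + 101 = 38220 + 101 = 38321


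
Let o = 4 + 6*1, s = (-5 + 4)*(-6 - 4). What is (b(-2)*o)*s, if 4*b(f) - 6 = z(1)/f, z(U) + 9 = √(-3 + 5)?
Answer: 525/2 - 25*√2/2 ≈ 244.82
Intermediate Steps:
s = 10 (s = -1*(-10) = 10)
o = 10 (o = 4 + 6 = 10)
z(U) = -9 + √2 (z(U) = -9 + √(-3 + 5) = -9 + √2)
b(f) = 3/2 + (-9 + √2)/(4*f) (b(f) = 3/2 + ((-9 + √2)/f)/4 = 3/2 + (-9 + √2)/(4*f))
(b(-2)*o)*s = (((¼)*(-9 + √2 + 6*(-2))/(-2))*10)*10 = (((¼)*(-½)*(-9 + √2 - 12))*10)*10 = (((¼)*(-½)*(-21 + √2))*10)*10 = ((21/8 - √2/8)*10)*10 = (105/4 - 5*√2/4)*10 = 525/2 - 25*√2/2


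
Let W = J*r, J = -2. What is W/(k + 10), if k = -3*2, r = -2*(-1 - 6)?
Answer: -7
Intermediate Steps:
r = 14 (r = -2*(-7) = 14)
k = -6
W = -28 (W = -2*14 = -28)
W/(k + 10) = -28/(-6 + 10) = -28/4 = (1/4)*(-28) = -7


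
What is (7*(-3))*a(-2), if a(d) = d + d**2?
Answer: -42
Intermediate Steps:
(7*(-3))*a(-2) = (7*(-3))*(-2*(1 - 2)) = -(-42)*(-1) = -21*2 = -42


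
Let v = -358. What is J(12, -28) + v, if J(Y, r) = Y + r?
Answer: -374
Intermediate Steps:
J(12, -28) + v = (12 - 28) - 358 = -16 - 358 = -374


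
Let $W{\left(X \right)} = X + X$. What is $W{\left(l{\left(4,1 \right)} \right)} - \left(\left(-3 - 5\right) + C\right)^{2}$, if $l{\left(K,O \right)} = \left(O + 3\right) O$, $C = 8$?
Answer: $8$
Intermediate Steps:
$l{\left(K,O \right)} = O \left(3 + O\right)$ ($l{\left(K,O \right)} = \left(3 + O\right) O = O \left(3 + O\right)$)
$W{\left(X \right)} = 2 X$
$W{\left(l{\left(4,1 \right)} \right)} - \left(\left(-3 - 5\right) + C\right)^{2} = 2 \cdot 1 \left(3 + 1\right) - \left(\left(-3 - 5\right) + 8\right)^{2} = 2 \cdot 1 \cdot 4 - \left(\left(-3 - 5\right) + 8\right)^{2} = 2 \cdot 4 - \left(-8 + 8\right)^{2} = 8 - 0^{2} = 8 - 0 = 8 + 0 = 8$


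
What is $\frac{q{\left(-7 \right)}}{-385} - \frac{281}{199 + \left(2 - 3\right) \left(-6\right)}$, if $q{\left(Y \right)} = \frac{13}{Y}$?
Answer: $- \frac{150926}{110495} \approx -1.3659$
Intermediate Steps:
$\frac{q{\left(-7 \right)}}{-385} - \frac{281}{199 + \left(2 - 3\right) \left(-6\right)} = \frac{13 \frac{1}{-7}}{-385} - \frac{281}{199 + \left(2 - 3\right) \left(-6\right)} = 13 \left(- \frac{1}{7}\right) \left(- \frac{1}{385}\right) - \frac{281}{199 - -6} = \left(- \frac{13}{7}\right) \left(- \frac{1}{385}\right) - \frac{281}{199 + 6} = \frac{13}{2695} - \frac{281}{205} = - \frac{150926}{110495}$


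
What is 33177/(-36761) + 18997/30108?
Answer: -300544399/1106800188 ≈ -0.27154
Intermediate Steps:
33177/(-36761) + 18997/30108 = 33177*(-1/36761) + 18997*(1/30108) = -33177/36761 + 18997/30108 = -300544399/1106800188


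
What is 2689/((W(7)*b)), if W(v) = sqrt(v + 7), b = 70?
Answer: 2689*sqrt(14)/980 ≈ 10.267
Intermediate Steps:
W(v) = sqrt(7 + v)
2689/((W(7)*b)) = 2689/((sqrt(7 + 7)*70)) = 2689/((sqrt(14)*70)) = 2689/((70*sqrt(14))) = 2689*(sqrt(14)/980) = 2689*sqrt(14)/980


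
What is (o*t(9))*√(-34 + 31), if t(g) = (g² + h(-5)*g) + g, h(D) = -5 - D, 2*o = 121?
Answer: 5445*I*√3 ≈ 9431.0*I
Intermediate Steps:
o = 121/2 (o = (½)*121 = 121/2 ≈ 60.500)
t(g) = g + g² (t(g) = (g² + (-5 - 1*(-5))*g) + g = (g² + (-5 + 5)*g) + g = (g² + 0*g) + g = (g² + 0) + g = g² + g = g + g²)
(o*t(9))*√(-34 + 31) = (121*(9*(1 + 9))/2)*√(-34 + 31) = (121*(9*10)/2)*√(-3) = ((121/2)*90)*(I*√3) = 5445*(I*√3) = 5445*I*√3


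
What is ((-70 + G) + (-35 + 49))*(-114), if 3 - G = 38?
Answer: 10374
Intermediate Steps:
G = -35 (G = 3 - 1*38 = 3 - 38 = -35)
((-70 + G) + (-35 + 49))*(-114) = ((-70 - 35) + (-35 + 49))*(-114) = (-105 + 14)*(-114) = -91*(-114) = 10374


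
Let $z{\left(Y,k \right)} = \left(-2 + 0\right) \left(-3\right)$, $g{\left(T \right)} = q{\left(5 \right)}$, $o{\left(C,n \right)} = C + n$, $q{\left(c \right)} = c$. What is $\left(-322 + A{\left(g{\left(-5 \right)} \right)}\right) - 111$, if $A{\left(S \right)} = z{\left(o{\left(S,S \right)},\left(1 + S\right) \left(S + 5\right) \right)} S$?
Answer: $-403$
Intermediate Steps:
$g{\left(T \right)} = 5$
$z{\left(Y,k \right)} = 6$ ($z{\left(Y,k \right)} = \left(-2\right) \left(-3\right) = 6$)
$A{\left(S \right)} = 6 S$
$\left(-322 + A{\left(g{\left(-5 \right)} \right)}\right) - 111 = \left(-322 + 6 \cdot 5\right) - 111 = \left(-322 + 30\right) - 111 = -292 - 111 = -403$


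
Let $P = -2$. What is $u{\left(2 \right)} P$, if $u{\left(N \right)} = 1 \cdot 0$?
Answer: $0$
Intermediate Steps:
$u{\left(N \right)} = 0$
$u{\left(2 \right)} P = 0 \left(-2\right) = 0$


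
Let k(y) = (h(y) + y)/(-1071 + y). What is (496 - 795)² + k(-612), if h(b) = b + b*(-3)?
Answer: 983407/11 ≈ 89401.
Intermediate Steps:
h(b) = -2*b (h(b) = b - 3*b = -2*b)
k(y) = -y/(-1071 + y) (k(y) = (-2*y + y)/(-1071 + y) = (-y)/(-1071 + y) = -y/(-1071 + y))
(496 - 795)² + k(-612) = (496 - 795)² - 1*(-612)/(-1071 - 612) = (-299)² - 1*(-612)/(-1683) = 89401 - 1*(-612)*(-1/1683) = 89401 - 4/11 = 983407/11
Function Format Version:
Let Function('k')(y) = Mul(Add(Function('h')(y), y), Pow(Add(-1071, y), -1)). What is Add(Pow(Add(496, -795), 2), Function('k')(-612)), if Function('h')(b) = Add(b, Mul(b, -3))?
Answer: Rational(983407, 11) ≈ 89401.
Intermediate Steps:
Function('h')(b) = Mul(-2, b) (Function('h')(b) = Add(b, Mul(-3, b)) = Mul(-2, b))
Function('k')(y) = Mul(-1, y, Pow(Add(-1071, y), -1)) (Function('k')(y) = Mul(Add(Mul(-2, y), y), Pow(Add(-1071, y), -1)) = Mul(Mul(-1, y), Pow(Add(-1071, y), -1)) = Mul(-1, y, Pow(Add(-1071, y), -1)))
Add(Pow(Add(496, -795), 2), Function('k')(-612)) = Add(Pow(Add(496, -795), 2), Mul(-1, -612, Pow(Add(-1071, -612), -1))) = Add(Pow(-299, 2), Mul(-1, -612, Pow(-1683, -1))) = Add(89401, Mul(-1, -612, Rational(-1, 1683))) = Add(89401, Rational(-4, 11)) = Rational(983407, 11)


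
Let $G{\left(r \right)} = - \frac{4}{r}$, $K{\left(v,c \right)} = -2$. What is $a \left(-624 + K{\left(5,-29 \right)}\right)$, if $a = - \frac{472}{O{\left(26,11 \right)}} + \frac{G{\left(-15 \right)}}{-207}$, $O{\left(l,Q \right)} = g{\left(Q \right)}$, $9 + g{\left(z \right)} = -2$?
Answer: $- \frac{917413016}{34155} \approx -26860.0$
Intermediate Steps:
$g{\left(z \right)} = -11$ ($g{\left(z \right)} = -9 - 2 = -11$)
$O{\left(l,Q \right)} = -11$
$a = \frac{1465516}{34155}$ ($a = - \frac{472}{-11} + \frac{\left(-4\right) \frac{1}{-15}}{-207} = \left(-472\right) \left(- \frac{1}{11}\right) + \left(-4\right) \left(- \frac{1}{15}\right) \left(- \frac{1}{207}\right) = \frac{472}{11} + \frac{4}{15} \left(- \frac{1}{207}\right) = \frac{472}{11} - \frac{4}{3105} = \frac{1465516}{34155} \approx 42.908$)
$a \left(-624 + K{\left(5,-29 \right)}\right) = \frac{1465516 \left(-624 - 2\right)}{34155} = \frac{1465516}{34155} \left(-626\right) = - \frac{917413016}{34155}$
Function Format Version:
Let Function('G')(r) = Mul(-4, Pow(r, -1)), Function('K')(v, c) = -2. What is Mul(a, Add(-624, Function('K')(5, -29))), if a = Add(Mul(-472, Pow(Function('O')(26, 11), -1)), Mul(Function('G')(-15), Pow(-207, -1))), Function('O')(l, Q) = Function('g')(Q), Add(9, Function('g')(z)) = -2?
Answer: Rational(-917413016, 34155) ≈ -26860.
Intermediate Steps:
Function('g')(z) = -11 (Function('g')(z) = Add(-9, -2) = -11)
Function('O')(l, Q) = -11
a = Rational(1465516, 34155) (a = Add(Mul(-472, Pow(-11, -1)), Mul(Mul(-4, Pow(-15, -1)), Pow(-207, -1))) = Add(Mul(-472, Rational(-1, 11)), Mul(Mul(-4, Rational(-1, 15)), Rational(-1, 207))) = Add(Rational(472, 11), Mul(Rational(4, 15), Rational(-1, 207))) = Add(Rational(472, 11), Rational(-4, 3105)) = Rational(1465516, 34155) ≈ 42.908)
Mul(a, Add(-624, Function('K')(5, -29))) = Mul(Rational(1465516, 34155), Add(-624, -2)) = Mul(Rational(1465516, 34155), -626) = Rational(-917413016, 34155)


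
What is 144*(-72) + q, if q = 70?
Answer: -10298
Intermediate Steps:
144*(-72) + q = 144*(-72) + 70 = -10368 + 70 = -10298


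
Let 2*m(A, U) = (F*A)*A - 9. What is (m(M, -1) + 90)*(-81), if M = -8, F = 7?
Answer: -50139/2 ≈ -25070.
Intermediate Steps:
m(A, U) = -9/2 + 7*A**2/2 (m(A, U) = ((7*A)*A - 9)/2 = (7*A**2 - 9)/2 = (-9 + 7*A**2)/2 = -9/2 + 7*A**2/2)
(m(M, -1) + 90)*(-81) = ((-9/2 + (7/2)*(-8)**2) + 90)*(-81) = ((-9/2 + (7/2)*64) + 90)*(-81) = ((-9/2 + 224) + 90)*(-81) = (439/2 + 90)*(-81) = (619/2)*(-81) = -50139/2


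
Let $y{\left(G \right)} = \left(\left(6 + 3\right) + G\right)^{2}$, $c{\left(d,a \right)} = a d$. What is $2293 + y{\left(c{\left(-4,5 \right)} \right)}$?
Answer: $2414$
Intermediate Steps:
$y{\left(G \right)} = \left(9 + G\right)^{2}$
$2293 + y{\left(c{\left(-4,5 \right)} \right)} = 2293 + \left(9 + 5 \left(-4\right)\right)^{2} = 2293 + \left(9 - 20\right)^{2} = 2293 + \left(-11\right)^{2} = 2293 + 121 = 2414$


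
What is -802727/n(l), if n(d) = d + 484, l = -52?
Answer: -802727/432 ≈ -1858.2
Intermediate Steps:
n(d) = 484 + d
-802727/n(l) = -802727/(484 - 52) = -802727/432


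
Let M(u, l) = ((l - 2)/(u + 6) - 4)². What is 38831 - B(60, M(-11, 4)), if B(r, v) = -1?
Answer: 38832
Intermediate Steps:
M(u, l) = (-4 + (-2 + l)/(6 + u))² (M(u, l) = ((-2 + l)/(6 + u) - 4)² = (-4 + (-2 + l)/(6 + u))²)
38831 - B(60, M(-11, 4)) = 38831 - 1*(-1) = 38831 + 1 = 38832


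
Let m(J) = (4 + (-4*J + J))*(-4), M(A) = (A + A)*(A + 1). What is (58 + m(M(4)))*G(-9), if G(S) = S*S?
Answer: 42282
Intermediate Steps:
M(A) = 2*A*(1 + A) (M(A) = (2*A)*(1 + A) = 2*A*(1 + A))
G(S) = S**2
m(J) = -16 + 12*J (m(J) = (4 - 3*J)*(-4) = -16 + 12*J)
(58 + m(M(4)))*G(-9) = (58 + (-16 + 12*(2*4*(1 + 4))))*(-9)**2 = (58 + (-16 + 12*(2*4*5)))*81 = (58 + (-16 + 12*40))*81 = (58 + (-16 + 480))*81 = (58 + 464)*81 = 522*81 = 42282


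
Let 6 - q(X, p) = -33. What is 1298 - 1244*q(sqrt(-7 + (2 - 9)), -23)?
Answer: -47218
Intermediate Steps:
q(X, p) = 39 (q(X, p) = 6 - 1*(-33) = 6 + 33 = 39)
1298 - 1244*q(sqrt(-7 + (2 - 9)), -23) = 1298 - 1244*39 = 1298 - 48516 = -47218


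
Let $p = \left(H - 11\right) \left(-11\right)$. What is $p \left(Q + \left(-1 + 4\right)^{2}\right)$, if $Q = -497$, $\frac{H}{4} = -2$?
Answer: $-101992$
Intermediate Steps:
$H = -8$ ($H = 4 \left(-2\right) = -8$)
$p = 209$ ($p = \left(-8 - 11\right) \left(-11\right) = \left(-19\right) \left(-11\right) = 209$)
$p \left(Q + \left(-1 + 4\right)^{2}\right) = 209 \left(-497 + \left(-1 + 4\right)^{2}\right) = 209 \left(-497 + 3^{2}\right) = 209 \left(-497 + 9\right) = 209 \left(-488\right) = -101992$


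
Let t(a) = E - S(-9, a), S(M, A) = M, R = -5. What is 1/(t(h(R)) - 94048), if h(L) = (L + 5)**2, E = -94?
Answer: -1/94133 ≈ -1.0623e-5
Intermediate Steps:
h(L) = (5 + L)**2
t(a) = -85 (t(a) = -94 - 1*(-9) = -94 + 9 = -85)
1/(t(h(R)) - 94048) = 1/(-85 - 94048) = 1/(-94133) = -1/94133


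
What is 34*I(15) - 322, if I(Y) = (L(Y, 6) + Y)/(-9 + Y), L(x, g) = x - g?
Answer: -186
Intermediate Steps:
I(Y) = (-6 + 2*Y)/(-9 + Y) (I(Y) = ((Y - 1*6) + Y)/(-9 + Y) = ((Y - 6) + Y)/(-9 + Y) = ((-6 + Y) + Y)/(-9 + Y) = (-6 + 2*Y)/(-9 + Y))
34*I(15) - 322 = 34*(2*(-3 + 15)/(-9 + 15)) - 322 = 34*(2*12/6) - 322 = 34*(2*(1/6)*12) - 322 = 34*4 - 322 = 136 - 322 = -186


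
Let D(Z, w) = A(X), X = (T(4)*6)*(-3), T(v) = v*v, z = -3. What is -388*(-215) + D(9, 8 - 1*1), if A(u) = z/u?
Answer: 8008321/96 ≈ 83420.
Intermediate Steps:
T(v) = v²
X = -288 (X = (4²*6)*(-3) = (16*6)*(-3) = 96*(-3) = -288)
A(u) = -3/u
D(Z, w) = 1/96 (D(Z, w) = -3/(-288) = -3*(-1/288) = 1/96)
-388*(-215) + D(9, 8 - 1*1) = -388*(-215) + 1/96 = 83420 + 1/96 = 8008321/96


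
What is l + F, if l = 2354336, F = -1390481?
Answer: 963855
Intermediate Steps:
l + F = 2354336 - 1390481 = 963855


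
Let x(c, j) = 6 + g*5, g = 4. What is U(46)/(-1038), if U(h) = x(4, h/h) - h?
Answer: 10/519 ≈ 0.019268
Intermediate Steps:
x(c, j) = 26 (x(c, j) = 6 + 4*5 = 6 + 20 = 26)
U(h) = 26 - h
U(46)/(-1038) = (26 - 1*46)/(-1038) = (26 - 46)*(-1/1038) = -20*(-1/1038) = 10/519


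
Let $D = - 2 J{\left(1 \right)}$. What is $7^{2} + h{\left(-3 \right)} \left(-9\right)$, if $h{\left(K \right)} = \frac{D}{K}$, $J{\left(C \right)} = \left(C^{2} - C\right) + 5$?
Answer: $19$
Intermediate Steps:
$J{\left(C \right)} = 5 + C^{2} - C$
$D = -10$ ($D = - 2 \left(5 + 1^{2} - 1\right) = - 2 \left(5 + 1 - 1\right) = \left(-2\right) 5 = -10$)
$h{\left(K \right)} = - \frac{10}{K}$
$7^{2} + h{\left(-3 \right)} \left(-9\right) = 7^{2} + - \frac{10}{-3} \left(-9\right) = 49 + \left(-10\right) \left(- \frac{1}{3}\right) \left(-9\right) = 49 + \frac{10}{3} \left(-9\right) = 49 - 30 = 19$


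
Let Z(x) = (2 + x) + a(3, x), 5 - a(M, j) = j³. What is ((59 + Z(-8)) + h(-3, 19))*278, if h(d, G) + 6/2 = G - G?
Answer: 157626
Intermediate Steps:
h(d, G) = -3 (h(d, G) = -3 + (G - G) = -3 + 0 = -3)
a(M, j) = 5 - j³
Z(x) = 7 + x - x³ (Z(x) = (2 + x) + (5 - x³) = 7 + x - x³)
((59 + Z(-8)) + h(-3, 19))*278 = ((59 + (7 - 8 - 1*(-8)³)) - 3)*278 = ((59 + (7 - 8 - 1*(-512))) - 3)*278 = ((59 + (7 - 8 + 512)) - 3)*278 = ((59 + 511) - 3)*278 = (570 - 3)*278 = 567*278 = 157626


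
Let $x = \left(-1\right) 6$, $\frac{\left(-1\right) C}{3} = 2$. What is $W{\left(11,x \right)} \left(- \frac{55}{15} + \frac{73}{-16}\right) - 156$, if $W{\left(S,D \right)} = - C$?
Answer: $- \frac{1643}{8} \approx -205.38$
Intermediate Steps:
$C = -6$ ($C = \left(-3\right) 2 = -6$)
$x = -6$
$W{\left(S,D \right)} = 6$ ($W{\left(S,D \right)} = \left(-1\right) \left(-6\right) = 6$)
$W{\left(11,x \right)} \left(- \frac{55}{15} + \frac{73}{-16}\right) - 156 = 6 \left(- \frac{55}{15} + \frac{73}{-16}\right) - 156 = 6 \left(\left(-55\right) \frac{1}{15} + 73 \left(- \frac{1}{16}\right)\right) - 156 = 6 \left(- \frac{11}{3} - \frac{73}{16}\right) - 156 = 6 \left(- \frac{395}{48}\right) - 156 = - \frac{395}{8} - 156 = - \frac{1643}{8}$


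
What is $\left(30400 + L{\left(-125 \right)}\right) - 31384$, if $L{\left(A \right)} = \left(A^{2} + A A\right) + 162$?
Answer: $30428$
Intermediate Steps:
$L{\left(A \right)} = 162 + 2 A^{2}$ ($L{\left(A \right)} = \left(A^{2} + A^{2}\right) + 162 = 2 A^{2} + 162 = 162 + 2 A^{2}$)
$\left(30400 + L{\left(-125 \right)}\right) - 31384 = \left(30400 + \left(162 + 2 \left(-125\right)^{2}\right)\right) - 31384 = \left(30400 + \left(162 + 2 \cdot 15625\right)\right) - 31384 = \left(30400 + \left(162 + 31250\right)\right) - 31384 = \left(30400 + 31412\right) - 31384 = 61812 - 31384 = 30428$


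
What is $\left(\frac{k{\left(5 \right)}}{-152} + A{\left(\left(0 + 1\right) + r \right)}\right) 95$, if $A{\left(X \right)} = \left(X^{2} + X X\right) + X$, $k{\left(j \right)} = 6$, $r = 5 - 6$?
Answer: $- \frac{15}{4} \approx -3.75$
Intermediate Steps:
$r = -1$ ($r = 5 - 6 = -1$)
$A{\left(X \right)} = X + 2 X^{2}$ ($A{\left(X \right)} = \left(X^{2} + X^{2}\right) + X = 2 X^{2} + X = X + 2 X^{2}$)
$\left(\frac{k{\left(5 \right)}}{-152} + A{\left(\left(0 + 1\right) + r \right)}\right) 95 = \left(\frac{6}{-152} + \left(\left(0 + 1\right) - 1\right) \left(1 + 2 \left(\left(0 + 1\right) - 1\right)\right)\right) 95 = \left(6 \left(- \frac{1}{152}\right) + \left(1 - 1\right) \left(1 + 2 \left(1 - 1\right)\right)\right) 95 = \left(- \frac{3}{76} + 0 \left(1 + 2 \cdot 0\right)\right) 95 = \left(- \frac{3}{76} + 0 \left(1 + 0\right)\right) 95 = \left(- \frac{3}{76} + 0 \cdot 1\right) 95 = \left(- \frac{3}{76} + 0\right) 95 = \left(- \frac{3}{76}\right) 95 = - \frac{15}{4}$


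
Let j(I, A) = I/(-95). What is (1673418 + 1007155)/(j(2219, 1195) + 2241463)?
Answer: 36379205/30419538 ≈ 1.1959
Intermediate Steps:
j(I, A) = -I/95 (j(I, A) = I*(-1/95) = -I/95)
(1673418 + 1007155)/(j(2219, 1195) + 2241463) = (1673418 + 1007155)/(-1/95*2219 + 2241463) = 2680573/(-2219/95 + 2241463) = 2680573/(212936766/95) = 2680573*(95/212936766) = 36379205/30419538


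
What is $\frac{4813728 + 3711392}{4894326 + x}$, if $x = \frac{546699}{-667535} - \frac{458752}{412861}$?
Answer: $\frac{2349515975988491200}{1348871639790626851} \approx 1.7418$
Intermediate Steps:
$x = - \frac{531943712159}{275599167635}$ ($x = 546699 \left(- \frac{1}{667535}\right) - \frac{458752}{412861} = - \frac{546699}{667535} - \frac{458752}{412861} = - \frac{531943712159}{275599167635} \approx -1.9301$)
$\frac{4813728 + 3711392}{4894326 + x} = \frac{4813728 + 3711392}{4894326 - \frac{531943712159}{275599167635}} = \frac{8525120}{\frac{1348871639790626851}{275599167635}} = 8525120 \cdot \frac{275599167635}{1348871639790626851} = \frac{2349515975988491200}{1348871639790626851}$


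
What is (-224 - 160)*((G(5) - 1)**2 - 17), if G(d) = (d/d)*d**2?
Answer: -214656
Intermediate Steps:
G(d) = d**2 (G(d) = 1*d**2 = d**2)
(-224 - 160)*((G(5) - 1)**2 - 17) = (-224 - 160)*((5**2 - 1)**2 - 17) = -384*((25 - 1)**2 - 17) = -384*(24**2 - 17) = -384*(576 - 17) = -384*559 = -214656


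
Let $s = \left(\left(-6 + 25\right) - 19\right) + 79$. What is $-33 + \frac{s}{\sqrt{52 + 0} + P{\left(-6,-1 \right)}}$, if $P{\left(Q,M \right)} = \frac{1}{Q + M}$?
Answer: $- \frac{83498}{2547} + \frac{7742 \sqrt{13}}{2547} \approx -21.823$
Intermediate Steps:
$P{\left(Q,M \right)} = \frac{1}{M + Q}$
$s = 79$ ($s = \left(19 - 19\right) + 79 = 0 + 79 = 79$)
$-33 + \frac{s}{\sqrt{52 + 0} + P{\left(-6,-1 \right)}} = -33 + \frac{1}{\sqrt{52 + 0} + \frac{1}{-1 - 6}} \cdot 79 = -33 + \frac{1}{\sqrt{52} + \frac{1}{-7}} \cdot 79 = -33 + \frac{1}{2 \sqrt{13} - \frac{1}{7}} \cdot 79 = -33 + \frac{1}{- \frac{1}{7} + 2 \sqrt{13}} \cdot 79 = -33 + \frac{79}{- \frac{1}{7} + 2 \sqrt{13}}$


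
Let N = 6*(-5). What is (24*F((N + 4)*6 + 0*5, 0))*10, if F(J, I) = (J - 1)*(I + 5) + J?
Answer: -225840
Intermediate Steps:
N = -30
F(J, I) = J + (-1 + J)*(5 + I) (F(J, I) = (-1 + J)*(5 + I) + J = J + (-1 + J)*(5 + I))
(24*F((N + 4)*6 + 0*5, 0))*10 = (24*(-5 - 1*0 + 6*((-30 + 4)*6 + 0*5) + 0*((-30 + 4)*6 + 0*5)))*10 = (24*(-5 + 0 + 6*(-26*6 + 0) + 0*(-26*6 + 0)))*10 = (24*(-5 + 0 + 6*(-156 + 0) + 0*(-156 + 0)))*10 = (24*(-5 + 0 + 6*(-156) + 0*(-156)))*10 = (24*(-5 + 0 - 936 + 0))*10 = (24*(-941))*10 = -22584*10 = -225840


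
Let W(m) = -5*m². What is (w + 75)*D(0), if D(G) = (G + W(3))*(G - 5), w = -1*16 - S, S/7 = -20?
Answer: 44775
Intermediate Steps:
S = -140 (S = 7*(-20) = -140)
w = 124 (w = -1*16 - 1*(-140) = -16 + 140 = 124)
D(G) = (-45 + G)*(-5 + G) (D(G) = (G - 5*3²)*(G - 5) = (G - 5*9)*(-5 + G) = (G - 45)*(-5 + G) = (-45 + G)*(-5 + G))
(w + 75)*D(0) = (124 + 75)*(225 + 0² - 50*0) = 199*(225 + 0 + 0) = 199*225 = 44775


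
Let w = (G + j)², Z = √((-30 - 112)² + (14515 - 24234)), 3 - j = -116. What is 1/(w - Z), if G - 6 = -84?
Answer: 1681/2815316 + √10445/2815316 ≈ 0.00063339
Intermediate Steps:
j = 119 (j = 3 - 1*(-116) = 3 + 116 = 119)
Z = √10445 (Z = √((-142)² - 9719) = √(20164 - 9719) = √10445 ≈ 102.20)
G = -78 (G = 6 - 84 = -78)
w = 1681 (w = (-78 + 119)² = 41² = 1681)
1/(w - Z) = 1/(1681 - √10445)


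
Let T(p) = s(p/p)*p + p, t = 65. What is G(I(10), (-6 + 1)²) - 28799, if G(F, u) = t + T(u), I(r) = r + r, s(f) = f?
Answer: -28684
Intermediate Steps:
T(p) = 2*p (T(p) = (p/p)*p + p = 1*p + p = p + p = 2*p)
I(r) = 2*r
G(F, u) = 65 + 2*u
G(I(10), (-6 + 1)²) - 28799 = (65 + 2*(-6 + 1)²) - 28799 = (65 + 2*(-5)²) - 28799 = (65 + 2*25) - 28799 = (65 + 50) - 28799 = 115 - 28799 = -28684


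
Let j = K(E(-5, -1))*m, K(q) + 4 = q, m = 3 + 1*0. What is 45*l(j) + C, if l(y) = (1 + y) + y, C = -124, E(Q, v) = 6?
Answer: 461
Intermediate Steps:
m = 3 (m = 3 + 0 = 3)
K(q) = -4 + q
j = 6 (j = (-4 + 6)*3 = 2*3 = 6)
l(y) = 1 + 2*y
45*l(j) + C = 45*(1 + 2*6) - 124 = 45*(1 + 12) - 124 = 45*13 - 124 = 585 - 124 = 461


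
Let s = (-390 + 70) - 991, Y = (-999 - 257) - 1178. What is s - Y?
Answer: 1123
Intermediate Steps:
Y = -2434 (Y = -1256 - 1178 = -2434)
s = -1311 (s = -320 - 991 = -1311)
s - Y = -1311 - 1*(-2434) = -1311 + 2434 = 1123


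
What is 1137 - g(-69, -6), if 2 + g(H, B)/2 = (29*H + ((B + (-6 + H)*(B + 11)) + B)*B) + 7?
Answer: 485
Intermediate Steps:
g(H, B) = 10 + 58*H + 2*B*(2*B + (-6 + H)*(11 + B)) (g(H, B) = -4 + 2*((29*H + ((B + (-6 + H)*(B + 11)) + B)*B) + 7) = -4 + 2*((29*H + ((B + (-6 + H)*(11 + B)) + B)*B) + 7) = -4 + 2*((29*H + (2*B + (-6 + H)*(11 + B))*B) + 7) = -4 + 2*((29*H + B*(2*B + (-6 + H)*(11 + B))) + 7) = -4 + 2*(7 + 29*H + B*(2*B + (-6 + H)*(11 + B))) = -4 + (14 + 58*H + 2*B*(2*B + (-6 + H)*(11 + B))) = 10 + 58*H + 2*B*(2*B + (-6 + H)*(11 + B)))
1137 - g(-69, -6) = 1137 - (10 - 132*(-6) - 8*(-6)**2 + 58*(-69) + 2*(-69)*(-6)**2 + 22*(-6)*(-69)) = 1137 - (10 + 792 - 8*36 - 4002 + 2*(-69)*36 + 9108) = 1137 - (10 + 792 - 288 - 4002 - 4968 + 9108) = 1137 - 1*652 = 1137 - 652 = 485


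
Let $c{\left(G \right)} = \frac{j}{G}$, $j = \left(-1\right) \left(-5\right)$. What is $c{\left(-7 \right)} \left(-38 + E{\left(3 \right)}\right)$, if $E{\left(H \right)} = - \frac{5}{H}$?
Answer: $\frac{85}{3} \approx 28.333$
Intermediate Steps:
$j = 5$
$c{\left(G \right)} = \frac{5}{G}$
$c{\left(-7 \right)} \left(-38 + E{\left(3 \right)}\right) = \frac{5}{-7} \left(-38 - \frac{5}{3}\right) = 5 \left(- \frac{1}{7}\right) \left(-38 - \frac{5}{3}\right) = - \frac{5 \left(-38 - \frac{5}{3}\right)}{7} = \left(- \frac{5}{7}\right) \left(- \frac{119}{3}\right) = \frac{85}{3}$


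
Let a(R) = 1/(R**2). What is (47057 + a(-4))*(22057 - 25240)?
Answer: -2396522079/16 ≈ -1.4978e+8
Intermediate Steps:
a(R) = R**(-2)
(47057 + a(-4))*(22057 - 25240) = (47057 + (-4)**(-2))*(22057 - 25240) = (47057 + 1/16)*(-3183) = (752913/16)*(-3183) = -2396522079/16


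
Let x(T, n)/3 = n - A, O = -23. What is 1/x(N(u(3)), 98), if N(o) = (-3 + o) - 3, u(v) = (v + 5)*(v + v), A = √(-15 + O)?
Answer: 49/14463 + I*√38/28926 ≈ 0.003388 + 0.00021311*I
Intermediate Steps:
A = I*√38 (A = √(-15 - 23) = √(-38) = I*√38 ≈ 6.1644*I)
u(v) = 2*v*(5 + v) (u(v) = (5 + v)*(2*v) = 2*v*(5 + v))
N(o) = -6 + o
x(T, n) = 3*n - 3*I*√38 (x(T, n) = 3*(n - I*√38) = 3*n - 3*I*√38)
1/x(N(u(3)), 98) = 1/(3*98 - 3*I*√38) = 1/(294 - 3*I*√38)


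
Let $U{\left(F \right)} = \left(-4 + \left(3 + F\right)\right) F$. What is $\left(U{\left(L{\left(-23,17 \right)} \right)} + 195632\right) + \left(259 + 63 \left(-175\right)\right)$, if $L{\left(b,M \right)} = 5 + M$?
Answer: $185328$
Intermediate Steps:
$U{\left(F \right)} = F \left(-1 + F\right)$ ($U{\left(F \right)} = \left(-1 + F\right) F = F \left(-1 + F\right)$)
$\left(U{\left(L{\left(-23,17 \right)} \right)} + 195632\right) + \left(259 + 63 \left(-175\right)\right) = \left(\left(5 + 17\right) \left(-1 + \left(5 + 17\right)\right) + 195632\right) + \left(259 + 63 \left(-175\right)\right) = \left(22 \left(-1 + 22\right) + 195632\right) + \left(259 - 11025\right) = \left(22 \cdot 21 + 195632\right) - 10766 = \left(462 + 195632\right) - 10766 = 196094 - 10766 = 185328$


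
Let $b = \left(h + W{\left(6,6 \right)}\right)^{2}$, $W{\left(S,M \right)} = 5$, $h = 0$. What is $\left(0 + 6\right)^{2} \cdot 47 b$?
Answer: $42300$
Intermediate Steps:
$b = 25$ ($b = \left(0 + 5\right)^{2} = 5^{2} = 25$)
$\left(0 + 6\right)^{2} \cdot 47 b = \left(0 + 6\right)^{2} \cdot 47 \cdot 25 = 6^{2} \cdot 47 \cdot 25 = 36 \cdot 47 \cdot 25 = 1692 \cdot 25 = 42300$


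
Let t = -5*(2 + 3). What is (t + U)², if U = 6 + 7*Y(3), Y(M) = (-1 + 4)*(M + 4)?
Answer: 16384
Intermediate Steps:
Y(M) = 12 + 3*M (Y(M) = 3*(4 + M) = 12 + 3*M)
t = -25 (t = -5*5 = -25)
U = 153 (U = 6 + 7*(12 + 3*3) = 6 + 7*(12 + 9) = 6 + 7*21 = 6 + 147 = 153)
(t + U)² = (-25 + 153)² = 128² = 16384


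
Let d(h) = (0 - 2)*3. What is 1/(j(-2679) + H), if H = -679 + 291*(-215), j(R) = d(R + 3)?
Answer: -1/63250 ≈ -1.5810e-5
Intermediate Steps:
d(h) = -6 (d(h) = -2*3 = -6)
j(R) = -6
H = -63244 (H = -679 - 62565 = -63244)
1/(j(-2679) + H) = 1/(-6 - 63244) = 1/(-63250) = -1/63250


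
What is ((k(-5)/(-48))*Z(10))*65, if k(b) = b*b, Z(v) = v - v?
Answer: 0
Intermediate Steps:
Z(v) = 0
k(b) = b**2
((k(-5)/(-48))*Z(10))*65 = (((-5)**2/(-48))*0)*65 = ((25*(-1/48))*0)*65 = -25/48*0*65 = 0*65 = 0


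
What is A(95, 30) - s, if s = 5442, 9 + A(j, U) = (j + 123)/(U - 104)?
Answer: -201796/37 ≈ -5453.9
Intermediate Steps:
A(j, U) = -9 + (123 + j)/(-104 + U) (A(j, U) = -9 + (j + 123)/(U - 104) = -9 + (123 + j)/(-104 + U))
A(95, 30) - s = (1059 + 95 - 9*30)/(-104 + 30) - 1*5442 = (1059 + 95 - 270)/(-74) - 5442 = -1/74*884 - 5442 = -442/37 - 5442 = -201796/37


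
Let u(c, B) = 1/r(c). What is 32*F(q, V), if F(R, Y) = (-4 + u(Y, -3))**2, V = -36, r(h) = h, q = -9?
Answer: 42050/81 ≈ 519.14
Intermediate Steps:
u(c, B) = 1/c
F(R, Y) = (-4 + 1/Y)**2
32*F(q, V) = 32*((-1 + 4*(-36))**2/(-36)**2) = 32*((-1 - 144)**2/1296) = 32*((1/1296)*(-145)**2) = 32*((1/1296)*21025) = 32*(21025/1296) = 42050/81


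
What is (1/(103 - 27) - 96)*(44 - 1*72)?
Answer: 51065/19 ≈ 2687.6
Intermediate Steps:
(1/(103 - 27) - 96)*(44 - 1*72) = (1/76 - 96)*(44 - 72) = (1/76 - 96)*(-28) = -7295/76*(-28) = 51065/19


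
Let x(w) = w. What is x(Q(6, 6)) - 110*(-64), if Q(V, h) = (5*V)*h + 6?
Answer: 7226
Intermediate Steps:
Q(V, h) = 6 + 5*V*h (Q(V, h) = 5*V*h + 6 = 6 + 5*V*h)
x(Q(6, 6)) - 110*(-64) = (6 + 5*6*6) - 110*(-64) = (6 + 180) + 7040 = 186 + 7040 = 7226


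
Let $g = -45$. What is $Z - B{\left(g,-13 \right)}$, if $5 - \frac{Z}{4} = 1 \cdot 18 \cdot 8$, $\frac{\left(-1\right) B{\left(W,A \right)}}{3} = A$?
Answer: $-595$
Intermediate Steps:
$B{\left(W,A \right)} = - 3 A$
$Z = -556$ ($Z = 20 - 4 \cdot 1 \cdot 18 \cdot 8 = 20 - 4 \cdot 18 \cdot 8 = 20 - 576 = -556$)
$Z - B{\left(g,-13 \right)} = -556 - \left(-3\right) \left(-13\right) = -556 - 39 = -595$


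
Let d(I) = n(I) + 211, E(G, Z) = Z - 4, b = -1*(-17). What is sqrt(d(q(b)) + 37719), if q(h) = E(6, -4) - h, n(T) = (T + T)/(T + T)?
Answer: sqrt(37931) ≈ 194.76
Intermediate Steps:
b = 17
E(G, Z) = -4 + Z
n(T) = 1 (n(T) = (2*T)/((2*T)) = (2*T)*(1/(2*T)) = 1)
q(h) = -8 - h (q(h) = (-4 - 4) - h = -8 - h)
d(I) = 212 (d(I) = 1 + 211 = 212)
sqrt(d(q(b)) + 37719) = sqrt(212 + 37719) = sqrt(37931)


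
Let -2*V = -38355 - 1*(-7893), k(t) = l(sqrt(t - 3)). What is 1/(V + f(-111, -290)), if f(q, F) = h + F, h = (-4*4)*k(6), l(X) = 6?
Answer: 1/14845 ≈ 6.7363e-5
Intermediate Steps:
k(t) = 6
h = -96 (h = -4*4*6 = -16*6 = -96)
f(q, F) = -96 + F
V = 15231 (V = -(-38355 - 1*(-7893))/2 = -(-38355 + 7893)/2 = -1/2*(-30462) = 15231)
1/(V + f(-111, -290)) = 1/(15231 + (-96 - 290)) = 1/(15231 - 386) = 1/14845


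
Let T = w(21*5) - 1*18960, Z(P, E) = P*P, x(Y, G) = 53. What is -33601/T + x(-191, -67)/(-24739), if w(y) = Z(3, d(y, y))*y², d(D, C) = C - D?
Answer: -835509184/1985675835 ≈ -0.42077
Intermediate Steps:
Z(P, E) = P²
w(y) = 9*y² (w(y) = 3²*y² = 9*y²)
T = 80265 (T = 9*(21*5)² - 1*18960 = 9*105² - 18960 = 9*11025 - 18960 = 99225 - 18960 = 80265)
-33601/T + x(-191, -67)/(-24739) = -33601/80265 + 53/(-24739) = -33601*1/80265 + 53*(-1/24739) = -33601/80265 - 53/24739 = -835509184/1985675835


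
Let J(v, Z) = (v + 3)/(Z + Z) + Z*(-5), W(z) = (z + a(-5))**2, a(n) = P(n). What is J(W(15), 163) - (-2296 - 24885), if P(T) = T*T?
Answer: 8596919/326 ≈ 26371.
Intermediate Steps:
P(T) = T**2
a(n) = n**2
W(z) = (25 + z)**2 (W(z) = (z + (-5)**2)**2 = (z + 25)**2 = (25 + z)**2)
J(v, Z) = -5*Z + (3 + v)/(2*Z) (J(v, Z) = (3 + v)/((2*Z)) - 5*Z = (3 + v)*(1/(2*Z)) - 5*Z = (3 + v)/(2*Z) - 5*Z = -5*Z + (3 + v)/(2*Z))
J(W(15), 163) - (-2296 - 24885) = (1/2)*(3 + (25 + 15)**2 - 10*163**2)/163 - (-2296 - 24885) = (1/2)*(1/163)*(3 + 40**2 - 10*26569) - 1*(-27181) = (1/2)*(1/163)*(3 + 1600 - 265690) + 27181 = (1/2)*(1/163)*(-264087) + 27181 = -264087/326 + 27181 = 8596919/326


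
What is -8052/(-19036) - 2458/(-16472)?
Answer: 22427879/39195124 ≈ 0.57221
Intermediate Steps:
-8052/(-19036) - 2458/(-16472) = -8052*(-1/19036) - 2458*(-1/16472) = 2013/4759 + 1229/8236 = 22427879/39195124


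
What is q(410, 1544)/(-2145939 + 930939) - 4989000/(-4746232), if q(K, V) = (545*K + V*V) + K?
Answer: -197361557021/180208496250 ≈ -1.0952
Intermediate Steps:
q(K, V) = V**2 + 546*K (q(K, V) = (545*K + V**2) + K = (V**2 + 545*K) + K = V**2 + 546*K)
q(410, 1544)/(-2145939 + 930939) - 4989000/(-4746232) = (1544**2 + 546*410)/(-2145939 + 930939) - 4989000/(-4746232) = (2383936 + 223860)/(-1215000) - 4989000*(-1/4746232) = 2607796*(-1/1215000) + 623625/593279 = -651949/303750 + 623625/593279 = -197361557021/180208496250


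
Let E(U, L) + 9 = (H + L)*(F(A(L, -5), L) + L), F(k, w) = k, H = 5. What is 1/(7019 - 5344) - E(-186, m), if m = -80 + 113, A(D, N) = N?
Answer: -1767124/1675 ≈ -1055.0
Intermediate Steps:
m = 33
E(U, L) = -9 + (-5 + L)*(5 + L) (E(U, L) = -9 + (5 + L)*(-5 + L) = -9 + (-5 + L)*(5 + L))
1/(7019 - 5344) - E(-186, m) = 1/(7019 - 5344) - (-34 + 33²) = 1/1675 - (-34 + 1089) = 1/1675 - 1*1055 = 1/1675 - 1055 = -1767124/1675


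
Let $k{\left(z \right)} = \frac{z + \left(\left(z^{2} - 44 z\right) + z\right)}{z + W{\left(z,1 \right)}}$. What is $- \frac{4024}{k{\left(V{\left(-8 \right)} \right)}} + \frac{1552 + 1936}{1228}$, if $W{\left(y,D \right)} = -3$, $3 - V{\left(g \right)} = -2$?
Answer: $\frac{2632056}{56795} \approx 46.343$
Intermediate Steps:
$V{\left(g \right)} = 5$ ($V{\left(g \right)} = 3 - -2 = 3 + 2 = 5$)
$k{\left(z \right)} = \frac{z^{2} - 42 z}{-3 + z}$ ($k{\left(z \right)} = \frac{z + \left(\left(z^{2} - 44 z\right) + z\right)}{z - 3} = \frac{z + \left(z^{2} - 43 z\right)}{-3 + z} = \frac{z^{2} - 42 z}{-3 + z}$)
$- \frac{4024}{k{\left(V{\left(-8 \right)} \right)}} + \frac{1552 + 1936}{1228} = - \frac{4024}{5 \frac{1}{-3 + 5} \left(-42 + 5\right)} + \frac{1552 + 1936}{1228} = - \frac{4024}{5 \cdot \frac{1}{2} \left(-37\right)} + 3488 \cdot \frac{1}{1228} = - \frac{4024}{5 \cdot \frac{1}{2} \left(-37\right)} + \frac{872}{307} = - \frac{4024}{- \frac{185}{2}} + \frac{872}{307} = \left(-4024\right) \left(- \frac{2}{185}\right) + \frac{872}{307} = \frac{8048}{185} + \frac{872}{307} = \frac{2632056}{56795}$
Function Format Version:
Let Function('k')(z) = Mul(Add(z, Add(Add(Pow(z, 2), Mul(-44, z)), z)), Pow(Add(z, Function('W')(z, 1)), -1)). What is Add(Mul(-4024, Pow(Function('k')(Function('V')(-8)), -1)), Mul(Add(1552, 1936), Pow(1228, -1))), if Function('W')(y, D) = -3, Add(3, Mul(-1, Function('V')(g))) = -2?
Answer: Rational(2632056, 56795) ≈ 46.343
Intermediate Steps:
Function('V')(g) = 5 (Function('V')(g) = Add(3, Mul(-1, -2)) = Add(3, 2) = 5)
Function('k')(z) = Mul(Pow(Add(-3, z), -1), Add(Pow(z, 2), Mul(-42, z))) (Function('k')(z) = Mul(Add(z, Add(Add(Pow(z, 2), Mul(-44, z)), z)), Pow(Add(z, -3), -1)) = Mul(Add(z, Add(Pow(z, 2), Mul(-43, z))), Pow(Add(-3, z), -1)) = Mul(Add(Pow(z, 2), Mul(-42, z)), Pow(Add(-3, z), -1)) = Mul(Pow(Add(-3, z), -1), Add(Pow(z, 2), Mul(-42, z))))
Add(Mul(-4024, Pow(Function('k')(Function('V')(-8)), -1)), Mul(Add(1552, 1936), Pow(1228, -1))) = Add(Mul(-4024, Pow(Mul(5, Pow(Add(-3, 5), -1), Add(-42, 5)), -1)), Mul(Add(1552, 1936), Pow(1228, -1))) = Add(Mul(-4024, Pow(Mul(5, Pow(2, -1), -37), -1)), Mul(3488, Rational(1, 1228))) = Add(Mul(-4024, Pow(Mul(5, Rational(1, 2), -37), -1)), Rational(872, 307)) = Add(Mul(-4024, Pow(Rational(-185, 2), -1)), Rational(872, 307)) = Add(Mul(-4024, Rational(-2, 185)), Rational(872, 307)) = Add(Rational(8048, 185), Rational(872, 307)) = Rational(2632056, 56795)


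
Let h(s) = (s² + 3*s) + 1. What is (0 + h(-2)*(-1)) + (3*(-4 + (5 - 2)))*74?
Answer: -221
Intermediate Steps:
h(s) = 1 + s² + 3*s
(0 + h(-2)*(-1)) + (3*(-4 + (5 - 2)))*74 = (0 + (1 + (-2)² + 3*(-2))*(-1)) + (3*(-4 + (5 - 2)))*74 = (0 + (1 + 4 - 6)*(-1)) + (3*(-4 + 3))*74 = (0 - 1*(-1)) + (3*(-1))*74 = (0 + 1) - 3*74 = 1 - 222 = -221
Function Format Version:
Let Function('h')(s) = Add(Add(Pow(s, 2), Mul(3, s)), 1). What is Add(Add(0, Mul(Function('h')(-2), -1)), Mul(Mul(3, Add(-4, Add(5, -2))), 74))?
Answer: -221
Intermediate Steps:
Function('h')(s) = Add(1, Pow(s, 2), Mul(3, s))
Add(Add(0, Mul(Function('h')(-2), -1)), Mul(Mul(3, Add(-4, Add(5, -2))), 74)) = Add(Add(0, Mul(Add(1, Pow(-2, 2), Mul(3, -2)), -1)), Mul(Mul(3, Add(-4, Add(5, -2))), 74)) = Add(Add(0, Mul(Add(1, 4, -6), -1)), Mul(Mul(3, Add(-4, 3)), 74)) = Add(Add(0, Mul(-1, -1)), Mul(Mul(3, -1), 74)) = Add(Add(0, 1), Mul(-3, 74)) = Add(1, -222) = -221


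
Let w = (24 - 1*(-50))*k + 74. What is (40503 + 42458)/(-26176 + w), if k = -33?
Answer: -82961/28544 ≈ -2.9064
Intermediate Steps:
w = -2368 (w = (24 - 1*(-50))*(-33) + 74 = (24 + 50)*(-33) + 74 = 74*(-33) + 74 = -2442 + 74 = -2368)
(40503 + 42458)/(-26176 + w) = (40503 + 42458)/(-26176 - 2368) = 82961/(-28544) = 82961*(-1/28544) = -82961/28544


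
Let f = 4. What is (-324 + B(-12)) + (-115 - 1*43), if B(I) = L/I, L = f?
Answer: -1447/3 ≈ -482.33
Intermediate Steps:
L = 4
B(I) = 4/I
(-324 + B(-12)) + (-115 - 1*43) = (-324 + 4/(-12)) + (-115 - 1*43) = (-324 + 4*(-1/12)) + (-115 - 43) = (-324 - ⅓) - 158 = -973/3 - 158 = -1447/3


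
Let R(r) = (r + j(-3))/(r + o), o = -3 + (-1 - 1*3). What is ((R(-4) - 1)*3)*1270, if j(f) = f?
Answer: -15240/11 ≈ -1385.5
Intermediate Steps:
o = -7 (o = -3 + (-1 - 3) = -3 - 4 = -7)
R(r) = (-3 + r)/(-7 + r) (R(r) = (r - 3)/(r - 7) = (-3 + r)/(-7 + r))
((R(-4) - 1)*3)*1270 = (((-3 - 4)/(-7 - 4) - 1)*3)*1270 = ((-7/(-11) - 1)*3)*1270 = ((-1/11*(-7) - 1)*3)*1270 = ((7/11 - 1)*3)*1270 = -4/11*3*1270 = -12/11*1270 = -15240/11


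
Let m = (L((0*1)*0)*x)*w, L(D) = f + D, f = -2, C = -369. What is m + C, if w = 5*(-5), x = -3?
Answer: -519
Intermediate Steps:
L(D) = -2 + D
w = -25
m = -150 (m = ((-2 + (0*1)*0)*(-3))*(-25) = ((-2 + 0*0)*(-3))*(-25) = ((-2 + 0)*(-3))*(-25) = -2*(-3)*(-25) = 6*(-25) = -150)
m + C = -150 - 369 = -519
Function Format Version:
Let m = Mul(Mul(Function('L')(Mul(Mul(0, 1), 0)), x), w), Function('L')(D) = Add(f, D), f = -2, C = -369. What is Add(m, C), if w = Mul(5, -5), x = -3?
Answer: -519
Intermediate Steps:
Function('L')(D) = Add(-2, D)
w = -25
m = -150 (m = Mul(Mul(Add(-2, Mul(Mul(0, 1), 0)), -3), -25) = Mul(Mul(Add(-2, Mul(0, 0)), -3), -25) = Mul(Mul(Add(-2, 0), -3), -25) = Mul(Mul(-2, -3), -25) = Mul(6, -25) = -150)
Add(m, C) = Add(-150, -369) = -519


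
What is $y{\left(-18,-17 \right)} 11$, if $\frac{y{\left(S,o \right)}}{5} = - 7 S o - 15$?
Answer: $-118635$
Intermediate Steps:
$y{\left(S,o \right)} = -75 - 35 S o$ ($y{\left(S,o \right)} = 5 \left(- 7 S o - 15\right) = 5 \left(-15 - 7 S o\right) = -75 - 35 S o$)
$y{\left(-18,-17 \right)} 11 = \left(-75 - \left(-630\right) \left(-17\right)\right) 11 = \left(-75 - 10710\right) 11 = \left(-10785\right) 11 = -118635$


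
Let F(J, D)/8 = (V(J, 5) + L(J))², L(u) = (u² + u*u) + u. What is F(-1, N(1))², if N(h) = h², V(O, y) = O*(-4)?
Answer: 40000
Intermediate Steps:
L(u) = u + 2*u² (L(u) = (u² + u²) + u = 2*u² + u = u + 2*u²)
V(O, y) = -4*O
F(J, D) = 8*(-4*J + J*(1 + 2*J))²
F(-1, N(1))² = (8*(-1)²*(-3 + 2*(-1))²)² = (8*1*(-3 - 2)²)² = (8*1*(-5)²)² = (8*1*25)² = 200² = 40000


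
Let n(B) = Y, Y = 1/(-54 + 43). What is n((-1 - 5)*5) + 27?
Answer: 296/11 ≈ 26.909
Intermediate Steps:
Y = -1/11 (Y = 1/(-11) = -1/11 ≈ -0.090909)
n(B) = -1/11
n((-1 - 5)*5) + 27 = -1/11 + 27 = 296/11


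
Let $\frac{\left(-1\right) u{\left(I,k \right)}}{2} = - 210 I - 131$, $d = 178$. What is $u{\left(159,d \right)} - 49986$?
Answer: $17056$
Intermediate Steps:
$u{\left(I,k \right)} = 262 + 420 I$ ($u{\left(I,k \right)} = - 2 \left(- 210 I - 131\right) = - 2 \left(-131 - 210 I\right) = 262 + 420 I$)
$u{\left(159,d \right)} - 49986 = \left(262 + 420 \cdot 159\right) - 49986 = \left(262 + 66780\right) - 49986 = 67042 - 49986 = 17056$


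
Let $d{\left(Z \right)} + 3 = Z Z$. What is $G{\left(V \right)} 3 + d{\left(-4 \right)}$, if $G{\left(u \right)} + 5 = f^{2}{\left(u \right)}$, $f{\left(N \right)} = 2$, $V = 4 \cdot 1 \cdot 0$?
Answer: $10$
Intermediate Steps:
$d{\left(Z \right)} = -3 + Z^{2}$ ($d{\left(Z \right)} = -3 + Z Z = -3 + Z^{2}$)
$V = 0$ ($V = 4 \cdot 0 = 0$)
$G{\left(u \right)} = -1$ ($G{\left(u \right)} = -5 + 2^{2} = -5 + 4 = -1$)
$G{\left(V \right)} 3 + d{\left(-4 \right)} = \left(-1\right) 3 - \left(3 - \left(-4\right)^{2}\right) = -3 + \left(-3 + 16\right) = -3 + 13 = 10$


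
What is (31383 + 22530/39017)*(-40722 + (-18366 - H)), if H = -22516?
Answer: -44782159495452/39017 ≈ -1.1478e+9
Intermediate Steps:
(31383 + 22530/39017)*(-40722 + (-18366 - H)) = (31383 + 22530/39017)*(-40722 + (-18366 - 1*(-22516))) = (31383 + 22530*(1/39017))*(-40722 + (-18366 + 22516)) = (31383 + 22530/39017)*(-40722 + 4150) = (1224493041/39017)*(-36572) = -44782159495452/39017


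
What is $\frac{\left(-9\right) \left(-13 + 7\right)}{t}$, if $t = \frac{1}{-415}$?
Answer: $-22410$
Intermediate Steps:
$t = - \frac{1}{415} \approx -0.0024096$
$\frac{\left(-9\right) \left(-13 + 7\right)}{t} = \frac{\left(-9\right) \left(-13 + 7\right)}{- \frac{1}{415}} = \left(-9\right) \left(-6\right) \left(-415\right) = 54 \left(-415\right) = -22410$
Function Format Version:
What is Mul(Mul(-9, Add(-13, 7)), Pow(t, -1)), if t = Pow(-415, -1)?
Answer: -22410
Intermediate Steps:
t = Rational(-1, 415) ≈ -0.0024096
Mul(Mul(-9, Add(-13, 7)), Pow(t, -1)) = Mul(Mul(-9, Add(-13, 7)), Pow(Rational(-1, 415), -1)) = Mul(Mul(-9, -6), -415) = Mul(54, -415) = -22410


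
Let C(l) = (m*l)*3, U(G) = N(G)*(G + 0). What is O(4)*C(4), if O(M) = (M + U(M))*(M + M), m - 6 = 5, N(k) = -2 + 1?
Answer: 0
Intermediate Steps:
N(k) = -1
m = 11 (m = 6 + 5 = 11)
U(G) = -G (U(G) = -(G + 0) = -G)
C(l) = 33*l (C(l) = (11*l)*3 = 33*l)
O(M) = 0 (O(M) = (M - M)*(M + M) = 0*(2*M) = 0)
O(4)*C(4) = 0*(33*4) = 0*132 = 0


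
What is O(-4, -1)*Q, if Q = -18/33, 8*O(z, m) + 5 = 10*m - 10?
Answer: 75/44 ≈ 1.7045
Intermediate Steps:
O(z, m) = -15/8 + 5*m/4 (O(z, m) = -5/8 + (10*m - 10)/8 = -5/8 + (-10 + 10*m)/8 = -5/8 + (-5/4 + 5*m/4) = -15/8 + 5*m/4)
Q = -6/11 (Q = -18*1/33 = -6/11 ≈ -0.54545)
O(-4, -1)*Q = (-15/8 + (5/4)*(-1))*(-6/11) = (-15/8 - 5/4)*(-6/11) = -25/8*(-6/11) = 75/44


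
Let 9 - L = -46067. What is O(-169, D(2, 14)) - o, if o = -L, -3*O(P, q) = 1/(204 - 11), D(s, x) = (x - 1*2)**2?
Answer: 26678003/579 ≈ 46076.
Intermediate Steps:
D(s, x) = (-2 + x)**2 (D(s, x) = (x - 2)**2 = (-2 + x)**2)
L = 46076 (L = 9 - 1*(-46067) = 9 + 46067 = 46076)
O(P, q) = -1/579 (O(P, q) = -1/(3*(204 - 11)) = -1/3/193 = -1/3*1/193 = -1/579)
o = -46076 (o = -1*46076 = -46076)
O(-169, D(2, 14)) - o = -1/579 - 1*(-46076) = -1/579 + 46076 = 26678003/579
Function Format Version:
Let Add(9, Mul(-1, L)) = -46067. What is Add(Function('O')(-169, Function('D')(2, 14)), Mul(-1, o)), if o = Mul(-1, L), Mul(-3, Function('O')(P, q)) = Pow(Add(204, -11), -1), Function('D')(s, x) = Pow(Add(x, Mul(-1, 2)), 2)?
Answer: Rational(26678003, 579) ≈ 46076.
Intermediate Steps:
Function('D')(s, x) = Pow(Add(-2, x), 2) (Function('D')(s, x) = Pow(Add(x, -2), 2) = Pow(Add(-2, x), 2))
L = 46076 (L = Add(9, Mul(-1, -46067)) = Add(9, 46067) = 46076)
Function('O')(P, q) = Rational(-1, 579) (Function('O')(P, q) = Mul(Rational(-1, 3), Pow(Add(204, -11), -1)) = Mul(Rational(-1, 3), Pow(193, -1)) = Mul(Rational(-1, 3), Rational(1, 193)) = Rational(-1, 579))
o = -46076 (o = Mul(-1, 46076) = -46076)
Add(Function('O')(-169, Function('D')(2, 14)), Mul(-1, o)) = Add(Rational(-1, 579), Mul(-1, -46076)) = Add(Rational(-1, 579), 46076) = Rational(26678003, 579)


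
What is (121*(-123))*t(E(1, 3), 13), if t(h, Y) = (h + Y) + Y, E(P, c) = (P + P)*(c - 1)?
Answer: -446490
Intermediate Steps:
E(P, c) = 2*P*(-1 + c) (E(P, c) = (2*P)*(-1 + c) = 2*P*(-1 + c))
t(h, Y) = h + 2*Y (t(h, Y) = (Y + h) + Y = h + 2*Y)
(121*(-123))*t(E(1, 3), 13) = (121*(-123))*(2*1*(-1 + 3) + 2*13) = -14883*(2*1*2 + 26) = -14883*(4 + 26) = -14883*30 = -446490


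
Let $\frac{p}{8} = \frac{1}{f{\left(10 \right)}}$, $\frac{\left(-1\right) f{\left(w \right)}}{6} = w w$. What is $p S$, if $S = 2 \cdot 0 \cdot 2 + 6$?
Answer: $- \frac{2}{25} \approx -0.08$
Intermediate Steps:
$f{\left(w \right)} = - 6 w^{2}$ ($f{\left(w \right)} = - 6 w w = - 6 w^{2}$)
$p = - \frac{1}{75}$ ($p = \frac{8}{\left(-6\right) 10^{2}} = \frac{8}{\left(-6\right) 100} = \frac{8}{-600} = 8 \left(- \frac{1}{600}\right) = - \frac{1}{75} \approx -0.013333$)
$S = 6$ ($S = 0 \cdot 2 + 6 = 0 + 6 = 6$)
$p S = \left(- \frac{1}{75}\right) 6 = - \frac{2}{25}$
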